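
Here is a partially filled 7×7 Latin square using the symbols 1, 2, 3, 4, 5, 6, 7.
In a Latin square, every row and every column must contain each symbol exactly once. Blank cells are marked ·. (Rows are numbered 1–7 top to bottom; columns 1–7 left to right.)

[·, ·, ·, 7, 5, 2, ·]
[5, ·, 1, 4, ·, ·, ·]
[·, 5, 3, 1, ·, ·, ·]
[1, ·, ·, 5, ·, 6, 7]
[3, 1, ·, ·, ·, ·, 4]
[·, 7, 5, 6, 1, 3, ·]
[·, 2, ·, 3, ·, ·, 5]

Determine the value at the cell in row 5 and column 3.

7

Row 2, column 6: row 2 has {1, 4, 5} and column 6 has {2, 3, 6}, leaving only 7.
Row 3, column 6: row 3 has {1, 3, 5} and column 6 has {2, 3, 6, 7}, leaving only 4.
Row 5, column 4: row 5 has {1, 3, 4} and column 4 has {1, 3, 4, 5, 6, 7}, leaving only 2.
Row 5, column 6: row 5 has {1, 2, 3, 4} and column 6 has {2, 3, 4, 6, 7}, leaving only 5.
Row 6, column 7: row 6 has {1, 3, 5, 6, 7} and column 7 has {4, 5, 7}, leaving only 2.
Row 3, column 7: row 3 has {1, 3, 4, 5} and column 7 has {2, 4, 5, 7}, leaving only 6.
Row 2, column 7: row 2 has {1, 4, 5, 7} and column 7 has {2, 4, 5, 6, 7}, leaving only 3.
Row 1, column 7: row 1 has {2, 5, 7} and column 7 has {2, 3, 4, 5, 6, 7}, leaving only 1.
Row 2, column 2: row 2 has {1, 3, 4, 5, 7} and column 2 has {1, 2, 5, 7}, leaving only 6.
Row 2, column 5: row 2 has {1, 3, 4, 5, 6, 7} and column 5 has {1, 5}, leaving only 2.
Row 3, column 5: row 3 has {1, 3, 4, 5, 6} and column 5 has {1, 2, 5}, leaving only 7.
Row 3, column 1: row 3 has {1, 3, 4, 5, 6, 7} and column 1 has {1, 3, 5}, leaving only 2.
Row 5, column 5: row 5 has {1, 2, 3, 4, 5} and column 5 has {1, 2, 5, 7}, leaving only 6.
Row 5 already has {1, 2, 3, 4, 5, 6} and column 3 already has {1, 3, 5}, so row 5, column 3 must be 7.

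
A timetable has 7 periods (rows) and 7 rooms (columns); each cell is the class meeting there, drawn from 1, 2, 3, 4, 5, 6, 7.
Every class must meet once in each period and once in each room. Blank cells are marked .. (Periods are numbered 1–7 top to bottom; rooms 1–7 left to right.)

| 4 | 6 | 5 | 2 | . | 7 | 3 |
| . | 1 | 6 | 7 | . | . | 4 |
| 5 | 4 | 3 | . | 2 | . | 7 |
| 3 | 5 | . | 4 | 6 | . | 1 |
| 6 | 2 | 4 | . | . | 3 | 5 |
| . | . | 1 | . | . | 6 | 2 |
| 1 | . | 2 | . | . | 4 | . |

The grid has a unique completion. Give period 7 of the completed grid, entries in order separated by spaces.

1 7 2 3 5 4 6

Period 7, room 7: period 7 has {1, 2, 4} and room 7 has {1, 2, 3, 4, 5, 7}, leaving only 6.
Period 1, room 5: period 1 has {2, 3, 4, 5, 6, 7} and room 5 has {2, 6}, leaving only 1.
Period 2, room 1: period 2 has {1, 4, 6, 7} and room 1 has {1, 3, 4, 5, 6}, leaving only 2.
Period 2, room 6: period 2 has {1, 2, 4, 6, 7} and room 6 has {3, 4, 6, 7}, leaving only 5.
Period 2, room 5: period 2 has {1, 2, 4, 5, 6, 7} and room 5 has {1, 2, 6}, leaving only 3.
Period 3, room 6: period 3 has {2, 3, 4, 5, 7} and room 6 has {3, 4, 5, 6, 7}, leaving only 1.
Period 3, room 4: period 3 has {1, 2, 3, 4, 5, 7} and room 4 has {2, 4, 7}, leaving only 6.
Period 4, room 3: period 4 has {1, 3, 4, 5, 6} and room 3 has {1, 2, 3, 4, 5, 6}, leaving only 7.
Period 4, room 6: period 4 has {1, 3, 4, 5, 6, 7} and room 6 has {1, 3, 4, 5, 6, 7}, leaving only 2.
Period 5, room 4: period 5 has {2, 3, 4, 5, 6} and room 4 has {2, 4, 6, 7}, leaving only 1.
Period 5, room 5: period 5 has {1, 2, 3, 4, 5, 6} and room 5 has {1, 2, 3, 6}, leaving only 7.
Period 7, room 5: period 7 has {1, 2, 4, 6} and room 5 has {1, 2, 3, 6, 7}, leaving only 5.
Period 7, room 4: period 7 has {1, 2, 4, 5, 6} and room 4 has {1, 2, 4, 6, 7}, leaving only 3.
Period 7, room 2: period 7 has {1, 2, 3, 4, 5, 6} and room 2 has {1, 2, 4, 5, 6}, leaving only 7.
So period 7 reads: 1 7 2 3 5 4 6.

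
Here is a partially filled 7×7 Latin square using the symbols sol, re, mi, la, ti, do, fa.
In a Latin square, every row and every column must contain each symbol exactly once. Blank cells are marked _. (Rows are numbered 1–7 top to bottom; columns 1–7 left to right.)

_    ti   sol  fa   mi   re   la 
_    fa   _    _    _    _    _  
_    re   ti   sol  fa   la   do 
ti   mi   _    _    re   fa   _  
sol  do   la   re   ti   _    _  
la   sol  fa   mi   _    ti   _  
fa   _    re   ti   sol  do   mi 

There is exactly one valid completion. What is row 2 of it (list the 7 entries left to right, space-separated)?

re fa mi do la sol ti

Row 1, column 1: row 1 has {sol, re, mi, la, ti, fa} and column 1 has {sol, la, ti, fa}, leaving only do.
Row 3, column 1: row 3 has {sol, re, la, ti, do, fa} and column 1 has {sol, la, ti, do, fa}, leaving only mi.
Row 2, column 1: row 2 has {fa} and column 1 has {sol, mi, la, ti, do, fa}, leaving only re.
Row 4, column 3: row 4 has {re, mi, ti, fa} and column 3 has {sol, re, la, ti, fa}, leaving only do.
Row 2, column 3: row 2 has {re, fa} and column 3 has {sol, re, la, ti, do, fa}, leaving only mi.
Row 2, column 6: row 2 has {re, mi, fa} and column 6 has {re, la, ti, do, fa}, leaving only sol.
Row 2, column 7: row 2 has {sol, re, mi, fa} and column 7 has {mi, la, do}, leaving only ti.
Row 4, column 4: row 4 has {re, mi, ti, do, fa} and column 4 has {sol, re, mi, ti, fa}, leaving only la.
Row 2, column 4: row 2 has {sol, re, mi, ti, fa} and column 4 has {sol, re, mi, la, ti, fa}, leaving only do.
Row 2, column 5: row 2 has {sol, re, mi, ti, do, fa} and column 5 has {sol, re, mi, ti, fa}, leaving only la.
So row 2 reads: re fa mi do la sol ti.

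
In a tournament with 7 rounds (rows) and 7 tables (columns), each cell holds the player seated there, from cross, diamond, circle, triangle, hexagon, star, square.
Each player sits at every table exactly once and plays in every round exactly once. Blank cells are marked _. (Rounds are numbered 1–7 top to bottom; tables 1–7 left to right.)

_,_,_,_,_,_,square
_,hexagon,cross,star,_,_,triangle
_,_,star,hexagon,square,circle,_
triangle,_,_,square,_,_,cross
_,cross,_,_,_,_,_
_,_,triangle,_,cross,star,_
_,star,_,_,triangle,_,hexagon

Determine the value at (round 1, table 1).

star

Round 3, table 7: round 3 has {circle, hexagon, star, square} and table 7 has {cross, triangle, hexagon, square}, leaving only diamond.
Round 3, table 1: round 3 has {diamond, circle, hexagon, star, square} and table 1 has {triangle}, leaving only cross.
Round 3, table 2: round 3 has {cross, diamond, circle, hexagon, star, square} and table 2 has {cross, hexagon, star}, leaving only triangle.
Round 6, table 7: round 6 has {cross, triangle, star} and table 7 has {cross, diamond, triangle, hexagon, square}, leaving only circle.
Round 5, table 7: round 5 has {cross} and table 7 has {cross, diamond, circle, triangle, hexagon, square}, leaving only star.
Round 6, table 4: round 6 has {cross, circle, triangle, star} and table 4 has {hexagon, star, square}, leaving only diamond.
Round 6, table 2: round 6 has {cross, diamond, circle, triangle, star} and table 2 has {cross, triangle, hexagon, star}, leaving only square.
Round 6, table 1: round 6 has {cross, diamond, circle, triangle, star, square} and table 1 has {cross, triangle}, leaving only hexagon.
Round 1, table 1 is narrowed to {diamond, circle, star}.
If it were diamond, then round 4, table 6 would be left with no valid symbol.
If it were circle, then round 4, table 6 would be left with no valid symbol.
So round 1, table 1 must be star.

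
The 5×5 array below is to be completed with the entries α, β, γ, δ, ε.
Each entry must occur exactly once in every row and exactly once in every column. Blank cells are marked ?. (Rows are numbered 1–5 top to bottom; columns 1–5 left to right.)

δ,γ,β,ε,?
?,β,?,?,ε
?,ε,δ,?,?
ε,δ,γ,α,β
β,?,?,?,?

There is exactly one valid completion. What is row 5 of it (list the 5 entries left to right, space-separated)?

Row 5, column 2: row 5 has {β} and column 2 has {β, γ, δ, ε}, leaving only α.
Row 5, column 3: row 5 has {α, β} and column 3 has {β, γ, δ}, leaving only ε.
Row 1, column 5: row 1 has {β, γ, δ, ε} and column 5 has {β, ε}, leaving only α.
Row 2, column 3: row 2 has {β, ε} and column 3 has {β, γ, δ, ε}, leaving only α.
Row 2, column 1: row 2 has {α, β, ε} and column 1 has {β, δ, ε}, leaving only γ.
Row 2, column 4: row 2 has {α, β, γ, ε} and column 4 has {α, ε}, leaving only δ.
Row 5, column 4: row 5 has {α, β, ε} and column 4 has {α, δ, ε}, leaving only γ.
Row 5, column 5: row 5 has {α, β, γ, ε} and column 5 has {α, β, ε}, leaving only δ.
So row 5 reads: β α ε γ δ.

β α ε γ δ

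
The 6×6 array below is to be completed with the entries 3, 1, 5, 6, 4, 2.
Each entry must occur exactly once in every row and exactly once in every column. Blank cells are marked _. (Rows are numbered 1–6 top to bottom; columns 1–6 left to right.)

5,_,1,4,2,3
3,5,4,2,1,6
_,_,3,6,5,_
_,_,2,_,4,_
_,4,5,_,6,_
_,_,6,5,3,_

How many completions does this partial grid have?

Row 1, column 2: eliminating its row and column leaves {6}.
Row 3, column 1: eliminating its row and column leaves {1, 4, 2}.
Row 3, column 2: eliminating its row and column leaves {1, 2}.
Row 3, column 6: eliminating its row and column leaves {1, 4, 2}.
Row 4, column 1: eliminating its row and column leaves {1, 6}.
Row 4, column 2: eliminating its row and column leaves {3, 1, 6}.
Row 4, column 4: eliminating its row and column leaves {3, 1}.
Row 4, column 6: eliminating its row and column leaves {1, 5}.
Row 5, column 1: eliminating its row and column leaves {1, 2}.
Row 5, column 4: eliminating its row and column leaves {3, 1}.
Row 5, column 6: eliminating its row and column leaves {1, 2}.
Row 6, column 1: eliminating its row and column leaves {1, 4, 2}.
Row 6, column 2: eliminating its row and column leaves {1, 2}.
Row 6, column 6: eliminating its row and column leaves {1, 4, 2}.
Enumerating the assignments across these blanks that avoid any row or column repeat gives 4 completions.

4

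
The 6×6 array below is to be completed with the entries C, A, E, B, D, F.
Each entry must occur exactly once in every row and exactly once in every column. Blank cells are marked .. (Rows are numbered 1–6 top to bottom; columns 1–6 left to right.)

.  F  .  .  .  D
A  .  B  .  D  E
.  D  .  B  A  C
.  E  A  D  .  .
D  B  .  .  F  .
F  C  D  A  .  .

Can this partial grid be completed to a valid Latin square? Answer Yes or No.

No

Row 2, column 2: row 2 together with column 2 already contain {C, A, E, B, D, F} — every symbol — so nothing can go there. The grid has no valid completion.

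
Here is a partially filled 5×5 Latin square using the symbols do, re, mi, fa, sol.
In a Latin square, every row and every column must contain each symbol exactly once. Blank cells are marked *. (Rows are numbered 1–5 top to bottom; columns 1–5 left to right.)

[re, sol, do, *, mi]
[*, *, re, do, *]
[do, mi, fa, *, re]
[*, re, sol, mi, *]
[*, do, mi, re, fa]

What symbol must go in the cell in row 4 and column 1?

fa

Row 4 already has {re, mi, sol} and column 1 already has {do, re}, so row 4, column 1 must be fa.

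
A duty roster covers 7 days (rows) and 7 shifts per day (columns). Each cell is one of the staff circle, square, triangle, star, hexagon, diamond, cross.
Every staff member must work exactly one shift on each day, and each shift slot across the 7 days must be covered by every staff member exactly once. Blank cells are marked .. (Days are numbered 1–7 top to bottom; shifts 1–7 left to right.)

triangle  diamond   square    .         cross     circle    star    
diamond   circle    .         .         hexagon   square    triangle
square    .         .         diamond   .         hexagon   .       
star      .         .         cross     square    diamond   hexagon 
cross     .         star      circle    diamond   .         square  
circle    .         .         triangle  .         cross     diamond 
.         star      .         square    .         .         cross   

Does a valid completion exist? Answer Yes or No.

Day 1, shift 4: day 1 has {circle, square, triangle, star, diamond, cross} and shift 4 has {circle, square, triangle, diamond, cross}, so it must be hexagon.
Day 2, shift 3: day 2 has {circle, square, triangle, hexagon, diamond} and shift 3 has {square, star}, so it must be cross.
Day 2, shift 4: day 2 has {circle, square, triangle, hexagon, diamond, cross} and shift 4 has {circle, square, triangle, hexagon, diamond, cross}, so it must be star.
Day 3, shift 7: day 3 has {square, hexagon, diamond} and shift 7 has {square, triangle, star, hexagon, diamond, cross}, so it must be circle.
Day 3, shift 3: day 3 has {circle, square, hexagon, diamond} and shift 3 has {square, star, cross}, so it must be triangle.
Day 3, shift 2: day 3 has {circle, square, triangle, hexagon, diamond} and shift 2 has {circle, star, diamond}, so it must be cross.
Day 3, shift 5: day 3 has {circle, square, triangle, hexagon, diamond, cross} and shift 5 has {square, hexagon, diamond, cross}, so it must be star.
Now day 6, shift 5: day 6 together with shift 5 already contain {circle, square, triangle, star, hexagon, diamond, cross} — every symbol — so nothing can go there. The grid has no valid completion.

No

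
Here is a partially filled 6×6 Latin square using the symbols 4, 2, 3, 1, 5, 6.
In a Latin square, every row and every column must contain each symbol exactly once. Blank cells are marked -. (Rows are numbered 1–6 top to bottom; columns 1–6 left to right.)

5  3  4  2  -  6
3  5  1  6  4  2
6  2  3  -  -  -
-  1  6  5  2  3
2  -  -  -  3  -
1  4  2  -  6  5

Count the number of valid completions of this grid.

2

Row 1, column 5: eliminating its row and column leaves {1}.
Row 3, column 4: eliminating its row and column leaves {4, 1}.
Row 3, column 5: eliminating its row and column leaves {1, 5}.
Row 3, column 6: eliminating its row and column leaves {4, 1}.
Row 4, column 1: eliminating its row and column leaves {4}.
Row 5, column 2: eliminating its row and column leaves {6}.
Row 5, column 3: eliminating its row and column leaves {5}.
Row 5, column 4: eliminating its row and column leaves {4, 1}.
Row 5, column 6: eliminating its row and column leaves {4, 1}.
Row 6, column 4: eliminating its row and column leaves {3}.
Enumerating the assignments across these blanks that avoid any row or column repeat gives 2 completions.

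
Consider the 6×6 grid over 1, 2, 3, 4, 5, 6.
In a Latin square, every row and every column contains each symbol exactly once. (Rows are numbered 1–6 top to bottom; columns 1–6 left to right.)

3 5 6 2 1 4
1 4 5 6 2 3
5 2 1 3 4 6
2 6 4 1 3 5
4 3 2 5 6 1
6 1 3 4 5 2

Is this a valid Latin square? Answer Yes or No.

Yes

Each row is a permutation of the 6 symbols, and so is each column.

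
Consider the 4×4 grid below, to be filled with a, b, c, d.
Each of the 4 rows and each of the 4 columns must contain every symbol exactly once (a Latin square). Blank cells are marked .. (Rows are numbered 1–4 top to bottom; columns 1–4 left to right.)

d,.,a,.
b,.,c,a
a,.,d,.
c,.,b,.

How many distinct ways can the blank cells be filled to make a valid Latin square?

Row 1, column 2: eliminating its row and column leaves {b, c}.
Row 1, column 4: eliminating its row and column leaves {b, c}.
Row 2, column 2: eliminating its row and column leaves {d}.
Row 3, column 2: eliminating its row and column leaves {b, c}.
Row 3, column 4: eliminating its row and column leaves {b, c}.
Row 4, column 2: eliminating its row and column leaves {a, d}.
Row 4, column 4: eliminating its row and column leaves {d}.
Enumerating the assignments across these blanks that avoid any row or column repeat gives 2 completions.

2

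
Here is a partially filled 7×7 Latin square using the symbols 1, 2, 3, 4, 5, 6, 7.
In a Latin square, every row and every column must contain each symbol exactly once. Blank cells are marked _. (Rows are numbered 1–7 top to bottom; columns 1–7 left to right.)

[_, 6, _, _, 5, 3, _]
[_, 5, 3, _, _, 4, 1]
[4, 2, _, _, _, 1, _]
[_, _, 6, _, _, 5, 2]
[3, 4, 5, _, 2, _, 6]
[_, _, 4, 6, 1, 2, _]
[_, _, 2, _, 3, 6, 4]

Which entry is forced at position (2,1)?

Row 1, column 7: row 1 has {3, 5, 6} and column 7 has {1, 2, 4, 6}, leaving only 7.
Row 1, column 3: row 1 has {3, 5, 6, 7} and column 3 has {2, 3, 4, 5, 6}, leaving only 1.
Row 1, column 1: row 1 has {1, 3, 5, 6, 7} and column 1 has {3, 4}, leaving only 2.
Row 1, column 4: row 1 has {1, 2, 3, 5, 6, 7} and column 4 has {6}, leaving only 4.
Row 3, column 3: row 3 has {1, 2, 4} and column 3 has {1, 2, 3, 4, 5, 6}, leaving only 7.
Row 3, column 5: row 3 has {1, 2, 4, 7} and column 5 has {1, 2, 3, 5}, leaving only 6.
Row 2, column 5: row 2 has {1, 3, 4, 5} and column 5 has {1, 2, 3, 5, 6}, leaving only 7.
Row 2 already has {1, 3, 4, 5, 7} and column 1 already has {2, 3, 4}, so row 2, column 1 must be 6.

6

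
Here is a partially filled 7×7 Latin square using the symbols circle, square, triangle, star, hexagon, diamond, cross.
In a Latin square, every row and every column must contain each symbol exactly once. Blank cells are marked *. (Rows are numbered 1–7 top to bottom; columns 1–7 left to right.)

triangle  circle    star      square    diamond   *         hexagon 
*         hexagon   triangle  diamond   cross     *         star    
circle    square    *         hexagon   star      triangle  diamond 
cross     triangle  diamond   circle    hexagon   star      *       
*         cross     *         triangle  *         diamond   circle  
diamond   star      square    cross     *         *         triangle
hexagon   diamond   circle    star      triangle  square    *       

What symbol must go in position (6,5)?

circle

Row 6 already has {square, triangle, star, diamond, cross} and column 5 already has {triangle, star, hexagon, diamond, cross}, so row 6, column 5 must be circle.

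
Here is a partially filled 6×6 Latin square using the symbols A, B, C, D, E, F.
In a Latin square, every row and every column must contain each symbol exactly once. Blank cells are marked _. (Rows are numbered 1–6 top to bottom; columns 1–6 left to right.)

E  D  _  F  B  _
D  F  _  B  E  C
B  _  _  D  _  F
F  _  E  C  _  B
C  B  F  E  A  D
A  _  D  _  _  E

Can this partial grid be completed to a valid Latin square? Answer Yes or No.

No

Row 6, column 4: row 6 together with column 4 already contain {A, B, C, D, E, F} — every symbol — so nothing can go there. The grid has no valid completion.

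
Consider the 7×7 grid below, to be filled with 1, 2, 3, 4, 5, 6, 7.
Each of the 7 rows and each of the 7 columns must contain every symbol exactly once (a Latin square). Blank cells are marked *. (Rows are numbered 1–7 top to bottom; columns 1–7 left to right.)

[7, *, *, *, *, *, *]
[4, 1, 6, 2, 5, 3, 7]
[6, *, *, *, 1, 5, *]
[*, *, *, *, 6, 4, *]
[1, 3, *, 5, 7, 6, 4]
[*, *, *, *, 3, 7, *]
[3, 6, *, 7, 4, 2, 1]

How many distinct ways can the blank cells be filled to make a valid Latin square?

8

Row 1, column 2: eliminating its row and column leaves {2, 4, 5}.
Row 1, column 3: eliminating its row and column leaves {1, 2, 3, 4, 5}.
Row 1, column 4: eliminating its row and column leaves {1, 3, 4, 6}.
Row 1, column 5: eliminating its row and column leaves {2}.
Row 1, column 6: eliminating its row and column leaves {1}.
Row 1, column 7: eliminating its row and column leaves {2, 3, 5, 6}.
Row 3, column 2: eliminating its row and column leaves {2, 4, 7}.
Row 3, column 3: eliminating its row and column leaves {2, 3, 4, 7}.
Row 3, column 4: eliminating its row and column leaves {3, 4}.
Row 3, column 7: eliminating its row and column leaves {2, 3}.
Row 4, column 1: eliminating its row and column leaves {2, 5}.
Row 4, column 2: eliminating its row and column leaves {2, 5, 7}.
Row 4, column 3: eliminating its row and column leaves {1, 2, 3, 5, 7}.
Row 4, column 4: eliminating its row and column leaves {1, 3}.
Row 4, column 7: eliminating its row and column leaves {2, 3, 5}.
Row 5, column 3: eliminating its row and column leaves {2}.
Row 6, column 1: eliminating its row and column leaves {2, 5}.
Row 6, column 2: eliminating its row and column leaves {2, 4, 5}.
Row 6, column 3: eliminating its row and column leaves {1, 2, 4, 5}.
Row 6, column 4: eliminating its row and column leaves {1, 4, 6}.
Row 6, column 7: eliminating its row and column leaves {2, 5, 6}.
Row 7, column 3: eliminating its row and column leaves {5}.
Enumerating the assignments across these blanks that avoid any row or column repeat gives 8 completions.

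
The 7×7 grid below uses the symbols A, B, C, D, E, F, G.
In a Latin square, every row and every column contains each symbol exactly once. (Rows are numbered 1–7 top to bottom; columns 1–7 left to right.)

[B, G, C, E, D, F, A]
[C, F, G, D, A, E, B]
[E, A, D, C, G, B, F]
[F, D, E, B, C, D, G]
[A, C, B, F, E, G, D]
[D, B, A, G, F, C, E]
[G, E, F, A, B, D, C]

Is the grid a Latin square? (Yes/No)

Row 4 contains D twice (at columns 2 and 6), so it is not a permutation.

No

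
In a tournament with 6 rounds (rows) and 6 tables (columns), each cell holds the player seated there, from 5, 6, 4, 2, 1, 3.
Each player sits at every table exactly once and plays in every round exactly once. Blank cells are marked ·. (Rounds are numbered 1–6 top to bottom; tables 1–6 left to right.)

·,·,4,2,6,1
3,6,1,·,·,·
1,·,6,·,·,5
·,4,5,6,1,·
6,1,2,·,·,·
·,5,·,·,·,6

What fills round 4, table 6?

3

Round 1, table 1: round 1 has {6, 4, 2, 1} and table 1 has {6, 1, 3}, leaving only 5.
Round 1, table 2: round 1 has {5, 6, 4, 2, 1} and table 2 has {5, 6, 4, 1}, leaving only 3.
Round 3, table 2: round 3 has {5, 6, 1} and table 2 has {5, 6, 4, 1, 3}, leaving only 2.
Round 4, table 1: round 4 has {5, 6, 4, 1} and table 1 has {5, 6, 1, 3}, leaving only 2.
Round 4 already has {5, 6, 4, 2, 1} and table 6 already has {5, 6, 1}, so round 4, table 6 must be 3.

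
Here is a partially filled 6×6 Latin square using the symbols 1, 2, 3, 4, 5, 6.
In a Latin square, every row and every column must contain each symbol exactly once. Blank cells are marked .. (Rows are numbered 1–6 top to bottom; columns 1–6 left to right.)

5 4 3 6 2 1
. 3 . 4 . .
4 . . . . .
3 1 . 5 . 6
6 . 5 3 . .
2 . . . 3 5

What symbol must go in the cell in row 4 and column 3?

2

Row 2, column 1: row 2 has {3, 4} and column 1 has {2, 3, 4, 5, 6}, leaving only 1.
Row 2, column 6: row 2 has {1, 3, 4} and column 6 has {1, 5, 6}, leaving only 2.
Row 2, column 3: row 2 has {1, 2, 3, 4} and column 3 has {3, 5}, leaving only 6.
Row 2, column 5: row 2 has {1, 2, 3, 4, 6} and column 5 has {2, 3}, leaving only 5.
Row 3, column 6: row 3 has {4} and column 6 has {1, 2, 5, 6}, leaving only 3.
Row 4, column 5: row 4 has {1, 3, 5, 6} and column 5 has {2, 3, 5}, leaving only 4.
Row 4 already has {1, 3, 4, 5, 6} and column 3 already has {3, 5, 6}, so row 4, column 3 must be 2.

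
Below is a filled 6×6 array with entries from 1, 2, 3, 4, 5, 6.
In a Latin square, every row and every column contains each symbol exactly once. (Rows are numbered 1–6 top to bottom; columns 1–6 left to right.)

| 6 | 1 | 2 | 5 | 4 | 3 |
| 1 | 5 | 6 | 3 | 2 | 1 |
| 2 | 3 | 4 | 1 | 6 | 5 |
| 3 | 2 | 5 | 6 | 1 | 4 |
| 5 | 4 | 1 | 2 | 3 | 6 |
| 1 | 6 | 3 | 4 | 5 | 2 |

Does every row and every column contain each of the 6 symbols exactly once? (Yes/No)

No

Column 1 contains 1 twice (at rows 2 and 6), so it is not a permutation.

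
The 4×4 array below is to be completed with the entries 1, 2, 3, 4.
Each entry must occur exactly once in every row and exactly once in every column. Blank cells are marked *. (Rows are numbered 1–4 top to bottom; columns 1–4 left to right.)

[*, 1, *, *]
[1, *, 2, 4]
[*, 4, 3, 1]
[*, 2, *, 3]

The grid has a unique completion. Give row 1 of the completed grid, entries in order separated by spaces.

Row 1, column 3: row 1 has {1} and column 3 has {2, 3}, leaving only 4.
Row 1, column 4: row 1 has {1, 4} and column 4 has {1, 3, 4}, leaving only 2.
Row 1, column 1: row 1 has {1, 2, 4} and column 1 has {1}, leaving only 3.
So row 1 reads: 3 1 4 2.

3 1 4 2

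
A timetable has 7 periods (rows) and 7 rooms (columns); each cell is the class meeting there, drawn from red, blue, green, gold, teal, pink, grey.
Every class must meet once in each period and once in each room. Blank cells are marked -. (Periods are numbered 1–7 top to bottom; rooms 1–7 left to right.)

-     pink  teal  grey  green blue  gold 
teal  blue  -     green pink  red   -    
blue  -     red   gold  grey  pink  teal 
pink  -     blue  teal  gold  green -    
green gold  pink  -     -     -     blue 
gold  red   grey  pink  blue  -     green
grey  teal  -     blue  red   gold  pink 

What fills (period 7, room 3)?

green

Period 7 already has {red, blue, gold, teal, pink, grey} and room 3 already has {red, blue, teal, pink, grey}, so period 7, room 3 must be green.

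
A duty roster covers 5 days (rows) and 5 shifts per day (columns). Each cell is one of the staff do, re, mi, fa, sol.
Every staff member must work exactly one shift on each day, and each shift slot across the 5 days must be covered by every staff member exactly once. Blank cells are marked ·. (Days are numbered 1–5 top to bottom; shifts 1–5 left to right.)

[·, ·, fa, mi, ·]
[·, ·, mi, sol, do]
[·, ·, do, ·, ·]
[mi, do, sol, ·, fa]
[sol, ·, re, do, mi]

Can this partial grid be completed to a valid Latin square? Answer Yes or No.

Yes

No day or shift among the givens repeats a symbol, and propagating forced cells runs into no contradiction.
One valid completion exists (for instance, do sol fa mi re / fa re mi sol do / re mi do fa sol / mi do sol re fa / sol fa re do mi).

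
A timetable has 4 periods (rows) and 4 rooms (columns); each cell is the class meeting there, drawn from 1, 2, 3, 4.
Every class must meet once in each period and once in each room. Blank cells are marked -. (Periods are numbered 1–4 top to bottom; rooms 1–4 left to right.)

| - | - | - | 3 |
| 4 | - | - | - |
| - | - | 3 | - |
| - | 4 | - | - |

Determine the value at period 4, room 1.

3

Period 4, room 1 is narrowed to {1, 2, 3}.
If it were 1, then period 3, room 1 would be left with no valid symbol.
If it were 2, then period 3, room 1 would be left with no valid symbol.
So period 4, room 1 must be 3.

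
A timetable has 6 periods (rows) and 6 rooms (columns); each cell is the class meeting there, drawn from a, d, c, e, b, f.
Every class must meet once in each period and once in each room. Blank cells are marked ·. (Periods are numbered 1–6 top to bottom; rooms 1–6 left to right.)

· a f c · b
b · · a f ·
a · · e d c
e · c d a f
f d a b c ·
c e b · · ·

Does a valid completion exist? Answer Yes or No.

No

Period 3, room 3: period 3 together with room 3 already contain {a, d, c, e, b, f} — every symbol — so nothing can go there. The grid has no valid completion.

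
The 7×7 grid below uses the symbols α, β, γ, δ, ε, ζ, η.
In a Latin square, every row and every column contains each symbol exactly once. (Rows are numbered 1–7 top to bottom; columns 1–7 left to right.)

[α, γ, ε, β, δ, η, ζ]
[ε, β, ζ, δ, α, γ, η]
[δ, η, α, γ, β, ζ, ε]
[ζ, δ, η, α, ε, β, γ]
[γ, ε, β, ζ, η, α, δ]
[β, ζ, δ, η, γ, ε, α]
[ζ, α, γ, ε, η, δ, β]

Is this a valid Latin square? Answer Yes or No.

No

Every row is a permutation, but column 5 contains η twice (at rows 5 and 7).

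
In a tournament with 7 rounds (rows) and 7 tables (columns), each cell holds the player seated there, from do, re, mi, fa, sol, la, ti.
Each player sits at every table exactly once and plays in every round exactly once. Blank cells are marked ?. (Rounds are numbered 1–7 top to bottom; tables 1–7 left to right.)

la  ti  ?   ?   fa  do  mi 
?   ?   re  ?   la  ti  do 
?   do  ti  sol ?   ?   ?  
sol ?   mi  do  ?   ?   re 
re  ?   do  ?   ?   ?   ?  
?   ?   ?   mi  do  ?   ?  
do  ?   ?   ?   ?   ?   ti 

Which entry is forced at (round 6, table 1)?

ti

Round 1, table 3: round 1 has {do, mi, fa, la, ti} and table 3 has {do, re, mi, ti}, leaving only sol.
Round 1, table 4: round 1 has {do, mi, fa, sol, la, ti} and table 4 has {do, mi, sol}, leaving only re.
Round 2, table 4: round 2 has {do, re, la, ti} and table 4 has {do, re, mi, sol}, leaving only fa.
Round 2, table 1: round 2 has {do, re, fa, la, ti} and table 1 has {do, re, sol, la}, leaving only mi.
Round 2, table 2: round 2 has {do, re, mi, fa, la, ti} and table 2 has {do, ti}, leaving only sol.
Round 3, table 1: round 3 has {do, sol, ti} and table 1 has {do, re, mi, sol, la}, leaving only fa.
Round 6 already has {do, mi} and table 1 already has {do, re, mi, fa, sol, la}, so round 6, table 1 must be ti.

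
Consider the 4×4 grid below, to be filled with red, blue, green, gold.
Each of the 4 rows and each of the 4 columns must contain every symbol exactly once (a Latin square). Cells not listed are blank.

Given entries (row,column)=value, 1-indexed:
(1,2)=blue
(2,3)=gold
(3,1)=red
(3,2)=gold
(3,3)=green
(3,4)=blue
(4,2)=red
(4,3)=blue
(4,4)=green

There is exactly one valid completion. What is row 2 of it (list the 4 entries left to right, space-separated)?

Row 2, column 2: row 2 has {gold} and column 2 has {red, blue, gold}, leaving only green.
Row 2, column 1: row 2 has {green, gold} and column 1 has {red}, leaving only blue.
Row 2, column 4: row 2 has {blue, green, gold} and column 4 has {blue, green}, leaving only red.
So row 2 reads: blue green gold red.

blue green gold red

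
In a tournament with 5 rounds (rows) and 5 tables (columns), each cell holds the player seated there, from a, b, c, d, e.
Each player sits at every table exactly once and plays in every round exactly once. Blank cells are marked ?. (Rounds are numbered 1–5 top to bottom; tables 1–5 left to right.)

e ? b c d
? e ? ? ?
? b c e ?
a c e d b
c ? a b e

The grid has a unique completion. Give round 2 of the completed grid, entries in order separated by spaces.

b e d a c

Round 2, table 3: round 2 has {e} and table 3 has {a, b, c, e}, leaving only d.
Round 2, table 1: round 2 has {d, e} and table 1 has {a, c, e}, leaving only b.
Round 2, table 4: round 2 has {b, d, e} and table 4 has {b, c, d, e}, leaving only a.
Round 2, table 5: round 2 has {a, b, d, e} and table 5 has {b, d, e}, leaving only c.
So round 2 reads: b e d a c.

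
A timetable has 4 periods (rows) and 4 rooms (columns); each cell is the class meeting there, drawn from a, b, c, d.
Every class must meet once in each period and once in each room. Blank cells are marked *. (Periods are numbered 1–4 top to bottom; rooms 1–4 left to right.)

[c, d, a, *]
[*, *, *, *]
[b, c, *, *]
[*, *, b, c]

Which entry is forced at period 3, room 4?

Period 1, room 4: period 1 has {a, c, d} and room 4 has {c}, leaving only b.
Period 3, room 3: period 3 has {b, c} and room 3 has {a, b}, leaving only d.
Period 3 already has {b, c, d} and room 4 already has {b, c}, so period 3, room 4 must be a.

a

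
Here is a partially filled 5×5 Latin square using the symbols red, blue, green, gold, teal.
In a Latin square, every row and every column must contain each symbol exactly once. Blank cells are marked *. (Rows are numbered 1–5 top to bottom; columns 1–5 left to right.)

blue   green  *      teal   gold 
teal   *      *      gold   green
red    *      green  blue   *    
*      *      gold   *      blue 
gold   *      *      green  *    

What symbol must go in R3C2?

Row 1, column 3: row 1 has {blue, green, gold, teal} and column 3 has {green, gold}, leaving only red.
Row 2, column 3: row 2 has {green, gold, teal} and column 3 has {red, green, gold}, leaving only blue.
Row 2, column 2: row 2 has {blue, green, gold, teal} and column 2 has {green}, leaving only red.
Row 3, column 5: row 3 has {red, blue, green} and column 5 has {blue, green, gold}, leaving only teal.
Row 3 already has {red, blue, green, teal} and column 2 already has {red, green}, so row 3, column 2 must be gold.

gold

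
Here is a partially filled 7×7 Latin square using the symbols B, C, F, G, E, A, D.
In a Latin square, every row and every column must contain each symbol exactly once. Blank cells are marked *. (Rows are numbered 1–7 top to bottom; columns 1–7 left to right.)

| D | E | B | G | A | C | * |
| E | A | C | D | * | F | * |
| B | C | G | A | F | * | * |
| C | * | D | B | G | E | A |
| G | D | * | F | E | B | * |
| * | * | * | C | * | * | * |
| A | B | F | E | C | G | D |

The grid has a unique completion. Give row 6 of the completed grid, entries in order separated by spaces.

F G E C D A B

Row 6, column 1: row 6 has {C} and column 1 has {B, C, G, E, A, D}, leaving only F.
Row 6, column 2: row 6 has {C, F} and column 2 has {B, C, E, A, D}, leaving only G.
Row 1, column 7: row 1 has {B, C, G, E, A, D} and column 7 has {A, D}, leaving only F.
Row 2, column 5: row 2 has {C, F, E, A, D} and column 5 has {C, F, G, E, A}, leaving only B.
Row 6, column 5: row 6 has {C, F, G} and column 5 has {B, C, F, G, E, A}, leaving only D.
Row 6, column 6: row 6 has {C, F, G, D} and column 6 has {B, C, F, G, E}, leaving only A.
Row 6, column 3: row 6 has {C, F, G, A, D} and column 3 has {B, C, F, G, D}, leaving only E.
Row 6, column 7: row 6 has {C, F, G, E, A, D} and column 7 has {F, A, D}, leaving only B.
So row 6 reads: F G E C D A B.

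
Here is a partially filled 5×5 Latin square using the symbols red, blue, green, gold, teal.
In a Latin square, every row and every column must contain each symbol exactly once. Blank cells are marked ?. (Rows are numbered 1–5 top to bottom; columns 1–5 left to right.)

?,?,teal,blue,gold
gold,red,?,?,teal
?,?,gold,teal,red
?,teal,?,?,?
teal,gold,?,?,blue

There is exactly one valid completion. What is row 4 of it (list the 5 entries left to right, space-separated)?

Row 4, column 5: row 4 has {teal} and column 5 has {red, blue, gold, teal}, leaving only green.
Row 1, column 2: row 1 has {blue, gold, teal} and column 2 has {red, gold, teal}, leaving only green.
Row 1, column 1: row 1 has {blue, green, gold, teal} and column 1 has {gold, teal}, leaving only red.
Row 4, column 1: row 4 has {green, teal} and column 1 has {red, gold, teal}, leaving only blue.
Row 4, column 3: row 4 has {blue, green, teal} and column 3 has {gold, teal}, leaving only red.
Row 4, column 4: row 4 has {red, blue, green, teal} and column 4 has {blue, teal}, leaving only gold.
So row 4 reads: blue teal red gold green.

blue teal red gold green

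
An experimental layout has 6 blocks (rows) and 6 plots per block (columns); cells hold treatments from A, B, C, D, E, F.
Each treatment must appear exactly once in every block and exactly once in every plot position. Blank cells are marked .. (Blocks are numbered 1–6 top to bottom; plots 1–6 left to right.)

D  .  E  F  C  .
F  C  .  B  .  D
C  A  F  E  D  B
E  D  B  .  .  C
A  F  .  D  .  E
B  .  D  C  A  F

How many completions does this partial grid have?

1

Block 1, plot 2: eliminating its block and plot leaves {B}.
Block 1, plot 6: eliminating its block and plot leaves {A}.
Block 2, plot 3: eliminating its block and plot leaves {A}.
Block 2, plot 5: eliminating its block and plot leaves {E}.
Block 4, plot 4: eliminating its block and plot leaves {A}.
Block 4, plot 5: eliminating its block and plot leaves {F}.
Block 5, plot 3: eliminating its block and plot leaves {C}.
Block 5, plot 5: eliminating its block and plot leaves {B}.
Block 6, plot 2: eliminating its block and plot leaves {E}.
Only one assignment across all blanks avoids any block or plot repeat, giving 1 completion.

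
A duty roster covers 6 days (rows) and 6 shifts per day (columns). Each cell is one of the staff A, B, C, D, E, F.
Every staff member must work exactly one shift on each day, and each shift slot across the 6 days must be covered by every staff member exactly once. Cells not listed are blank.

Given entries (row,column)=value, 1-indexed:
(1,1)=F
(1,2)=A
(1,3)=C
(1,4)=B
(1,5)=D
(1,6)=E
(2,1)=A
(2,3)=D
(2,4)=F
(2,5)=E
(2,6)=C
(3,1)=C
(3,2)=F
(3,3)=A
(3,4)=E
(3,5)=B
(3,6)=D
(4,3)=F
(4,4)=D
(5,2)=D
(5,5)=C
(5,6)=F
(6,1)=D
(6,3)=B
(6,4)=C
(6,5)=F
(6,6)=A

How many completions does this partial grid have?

1

Day 2, shift 2: eliminating its day and shift leaves {B}.
Day 4, shift 1: eliminating its day and shift leaves {B, E}.
Day 4, shift 2: eliminating its day and shift leaves {B, C, E}.
Day 4, shift 5: eliminating its day and shift leaves {A}.
Day 4, shift 6: eliminating its day and shift leaves {B}.
Day 5, shift 1: eliminating its day and shift leaves {B, E}.
Day 5, shift 3: eliminating its day and shift leaves {E}.
Day 5, shift 4: eliminating its day and shift leaves {A}.
Day 6, shift 2: eliminating its day and shift leaves {E}.
Only one assignment across all blanks avoids any day or shift repeat, giving 1 completion.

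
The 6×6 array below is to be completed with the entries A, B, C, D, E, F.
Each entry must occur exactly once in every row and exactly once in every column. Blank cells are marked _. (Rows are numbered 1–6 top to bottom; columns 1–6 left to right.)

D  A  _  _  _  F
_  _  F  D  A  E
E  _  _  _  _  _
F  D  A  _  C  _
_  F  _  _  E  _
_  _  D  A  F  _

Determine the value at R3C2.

C

Row 1, column 5: row 1 has {A, D, F} and column 5 has {A, C, E, F}, leaving only B.
Row 3, column 5: row 3 has {E} and column 5 has {A, B, C, E, F}, leaving only D.
Row 4, column 6: row 4 has {A, C, D, F} and column 6 has {E, F}, leaving only B.
Row 4, column 4: row 4 has {A, B, C, D, F} and column 4 has {A, D}, leaving only E.
Row 1, column 4: row 1 has {A, B, D, F} and column 4 has {A, D, E}, leaving only C.
Row 1, column 3: row 1 has {A, B, C, D, F} and column 3 has {A, D, F}, leaving only E.
Row 5, column 4: row 5 has {E, F} and column 4 has {A, C, D, E}, leaving only B.
Row 3, column 4: row 3 has {D, E} and column 4 has {A, B, C, D, E}, leaving only F.
Row 5, column 3: row 5 has {B, E, F} and column 3 has {A, D, E, F}, leaving only C.
Row 3, column 3: row 3 has {D, E, F} and column 3 has {A, C, D, E, F}, leaving only B.
Row 3 already has {B, D, E, F} and column 2 already has {A, D, F}, so row 3, column 2 must be C.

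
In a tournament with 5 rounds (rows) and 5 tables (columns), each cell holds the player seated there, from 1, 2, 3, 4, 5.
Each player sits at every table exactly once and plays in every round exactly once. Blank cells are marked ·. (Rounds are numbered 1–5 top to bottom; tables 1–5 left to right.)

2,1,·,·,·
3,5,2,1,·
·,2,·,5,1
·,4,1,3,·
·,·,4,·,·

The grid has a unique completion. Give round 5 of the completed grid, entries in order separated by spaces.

1 3 4 2 5

Round 5, table 2: round 5 has {4} and table 2 has {1, 2, 4, 5}, leaving only 3.
Round 5, table 4: round 5 has {3, 4} and table 4 has {1, 3, 5}, leaving only 2.
Round 5, table 5: round 5 has {2, 3, 4} and table 5 has {1}, leaving only 5.
Round 5, table 1: round 5 has {2, 3, 4, 5} and table 1 has {2, 3}, leaving only 1.
So round 5 reads: 1 3 4 2 5.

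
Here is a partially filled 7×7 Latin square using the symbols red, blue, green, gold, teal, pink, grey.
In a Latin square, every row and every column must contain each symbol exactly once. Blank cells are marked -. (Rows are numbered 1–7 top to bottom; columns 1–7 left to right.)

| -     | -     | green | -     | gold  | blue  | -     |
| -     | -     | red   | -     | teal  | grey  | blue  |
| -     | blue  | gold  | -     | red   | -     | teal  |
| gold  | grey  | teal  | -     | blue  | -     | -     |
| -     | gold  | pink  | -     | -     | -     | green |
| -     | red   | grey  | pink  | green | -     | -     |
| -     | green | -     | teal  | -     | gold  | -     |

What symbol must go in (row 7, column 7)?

grey

Row 2, column 2: row 2 has {red, blue, teal, grey} and column 2 has {red, blue, green, gold, grey}, leaving only pink.
Row 1, column 2: row 1 has {blue, green, gold} and column 2 has {red, blue, green, gold, pink, grey}, leaving only teal.
Row 2, column 1: row 2 has {red, blue, teal, pink, grey} and column 1 has {gold}, leaving only green.
Row 2, column 4: row 2 has {red, blue, green, teal, pink, grey} and column 4 has {teal, pink}, leaving only gold.
Row 5, column 5: row 5 has {green, gold, pink} and column 5 has {red, blue, green, gold, teal}, leaving only grey.
Row 6, column 6: row 6 has {red, green, pink, grey} and column 6 has {blue, gold, grey}, leaving only teal.
Row 5, column 6: row 5 has {green, gold, pink, grey} and column 6 has {blue, gold, teal, grey}, leaving only red.
Row 5, column 4: row 5 has {red, green, gold, pink, grey} and column 4 has {gold, teal, pink}, leaving only blue.
Row 5, column 1: row 5 has {red, blue, green, gold, pink, grey} and column 1 has {green, gold}, leaving only teal.
Row 6, column 1: row 6 has {red, green, teal, pink, grey} and column 1 has {green, gold, teal}, leaving only blue.
Row 6, column 7: row 6 has {red, blue, green, teal, pink, grey} and column 7 has {blue, green, teal}, leaving only gold.
Row 7, column 3: row 7 has {green, gold, teal} and column 3 has {red, green, gold, teal, pink, grey}, leaving only blue.
Row 7, column 5: row 7 has {blue, green, gold, teal} and column 5 has {red, blue, green, gold, teal, grey}, leaving only pink.
Row 7, column 7 is narrowed to {red, grey}.
If it were red, then row 7, column 1 would be left with no valid symbol.
So row 7, column 7 must be grey.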